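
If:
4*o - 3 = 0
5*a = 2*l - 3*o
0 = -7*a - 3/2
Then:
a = -3/14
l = 33/56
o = 3/4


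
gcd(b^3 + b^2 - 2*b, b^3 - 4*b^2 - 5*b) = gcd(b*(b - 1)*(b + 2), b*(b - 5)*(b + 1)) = b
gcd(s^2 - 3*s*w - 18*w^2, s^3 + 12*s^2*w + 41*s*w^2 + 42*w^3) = s + 3*w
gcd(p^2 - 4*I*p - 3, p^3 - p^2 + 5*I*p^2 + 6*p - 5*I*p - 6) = p - I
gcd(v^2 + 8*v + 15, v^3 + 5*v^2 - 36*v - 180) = v + 5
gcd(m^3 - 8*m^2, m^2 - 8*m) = m^2 - 8*m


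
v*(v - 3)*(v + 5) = v^3 + 2*v^2 - 15*v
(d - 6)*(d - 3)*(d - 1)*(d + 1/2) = d^4 - 19*d^3/2 + 22*d^2 - 9*d/2 - 9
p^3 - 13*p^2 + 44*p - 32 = (p - 8)*(p - 4)*(p - 1)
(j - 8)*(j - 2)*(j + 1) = j^3 - 9*j^2 + 6*j + 16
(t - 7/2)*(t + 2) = t^2 - 3*t/2 - 7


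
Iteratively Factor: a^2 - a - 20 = (a - 5)*(a + 4)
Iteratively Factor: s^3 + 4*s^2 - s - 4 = (s + 4)*(s^2 - 1) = (s + 1)*(s + 4)*(s - 1)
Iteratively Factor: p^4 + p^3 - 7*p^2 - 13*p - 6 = (p - 3)*(p^3 + 4*p^2 + 5*p + 2) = (p - 3)*(p + 1)*(p^2 + 3*p + 2) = (p - 3)*(p + 1)*(p + 2)*(p + 1)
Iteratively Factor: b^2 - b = (b)*(b - 1)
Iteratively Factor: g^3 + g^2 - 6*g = (g - 2)*(g^2 + 3*g) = (g - 2)*(g + 3)*(g)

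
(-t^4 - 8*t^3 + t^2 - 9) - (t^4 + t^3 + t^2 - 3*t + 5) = -2*t^4 - 9*t^3 + 3*t - 14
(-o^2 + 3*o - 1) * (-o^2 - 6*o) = o^4 + 3*o^3 - 17*o^2 + 6*o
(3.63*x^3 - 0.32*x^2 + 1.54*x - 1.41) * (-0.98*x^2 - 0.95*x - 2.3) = -3.5574*x^5 - 3.1349*x^4 - 9.5542*x^3 + 0.6548*x^2 - 2.2025*x + 3.243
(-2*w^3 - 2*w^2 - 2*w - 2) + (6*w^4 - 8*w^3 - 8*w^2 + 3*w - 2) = 6*w^4 - 10*w^3 - 10*w^2 + w - 4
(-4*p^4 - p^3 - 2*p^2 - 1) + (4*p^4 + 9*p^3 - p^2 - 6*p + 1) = 8*p^3 - 3*p^2 - 6*p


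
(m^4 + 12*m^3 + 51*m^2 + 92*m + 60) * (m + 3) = m^5 + 15*m^4 + 87*m^3 + 245*m^2 + 336*m + 180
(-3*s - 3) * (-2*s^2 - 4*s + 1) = 6*s^3 + 18*s^2 + 9*s - 3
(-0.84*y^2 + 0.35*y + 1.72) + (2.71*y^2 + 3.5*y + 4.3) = 1.87*y^2 + 3.85*y + 6.02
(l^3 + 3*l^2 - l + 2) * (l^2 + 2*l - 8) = l^5 + 5*l^4 - 3*l^3 - 24*l^2 + 12*l - 16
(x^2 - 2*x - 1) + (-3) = x^2 - 2*x - 4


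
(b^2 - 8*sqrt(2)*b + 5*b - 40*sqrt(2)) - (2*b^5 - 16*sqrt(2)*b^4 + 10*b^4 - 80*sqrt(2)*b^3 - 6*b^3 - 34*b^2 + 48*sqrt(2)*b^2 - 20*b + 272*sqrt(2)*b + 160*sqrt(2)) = -2*b^5 - 10*b^4 + 16*sqrt(2)*b^4 + 6*b^3 + 80*sqrt(2)*b^3 - 48*sqrt(2)*b^2 + 35*b^2 - 280*sqrt(2)*b + 25*b - 200*sqrt(2)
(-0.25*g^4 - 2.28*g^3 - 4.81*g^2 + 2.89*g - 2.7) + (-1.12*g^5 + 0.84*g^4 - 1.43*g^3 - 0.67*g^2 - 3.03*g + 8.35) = -1.12*g^5 + 0.59*g^4 - 3.71*g^3 - 5.48*g^2 - 0.14*g + 5.65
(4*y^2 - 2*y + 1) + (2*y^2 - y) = 6*y^2 - 3*y + 1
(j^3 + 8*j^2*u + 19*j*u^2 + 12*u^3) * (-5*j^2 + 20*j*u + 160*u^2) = -5*j^5 - 20*j^4*u + 225*j^3*u^2 + 1600*j^2*u^3 + 3280*j*u^4 + 1920*u^5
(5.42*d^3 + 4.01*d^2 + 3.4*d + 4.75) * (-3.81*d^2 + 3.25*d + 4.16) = -20.6502*d^5 + 2.3369*d^4 + 22.6257*d^3 + 9.6341*d^2 + 29.5815*d + 19.76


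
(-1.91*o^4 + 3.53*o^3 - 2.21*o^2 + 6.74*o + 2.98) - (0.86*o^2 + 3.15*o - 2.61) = -1.91*o^4 + 3.53*o^3 - 3.07*o^2 + 3.59*o + 5.59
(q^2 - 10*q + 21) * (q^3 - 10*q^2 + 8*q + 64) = q^5 - 20*q^4 + 129*q^3 - 226*q^2 - 472*q + 1344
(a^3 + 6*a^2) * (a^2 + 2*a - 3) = a^5 + 8*a^4 + 9*a^3 - 18*a^2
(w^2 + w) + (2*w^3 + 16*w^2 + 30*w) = 2*w^3 + 17*w^2 + 31*w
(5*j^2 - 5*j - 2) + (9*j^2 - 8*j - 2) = 14*j^2 - 13*j - 4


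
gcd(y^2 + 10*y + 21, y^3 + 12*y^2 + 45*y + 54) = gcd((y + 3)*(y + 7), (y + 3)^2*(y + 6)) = y + 3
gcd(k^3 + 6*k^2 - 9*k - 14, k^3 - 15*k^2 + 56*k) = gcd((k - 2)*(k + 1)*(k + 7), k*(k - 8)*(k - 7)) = 1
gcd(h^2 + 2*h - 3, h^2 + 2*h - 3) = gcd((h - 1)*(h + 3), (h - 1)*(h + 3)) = h^2 + 2*h - 3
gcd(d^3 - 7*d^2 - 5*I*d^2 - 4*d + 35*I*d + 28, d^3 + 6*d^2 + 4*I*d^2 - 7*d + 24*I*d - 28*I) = 1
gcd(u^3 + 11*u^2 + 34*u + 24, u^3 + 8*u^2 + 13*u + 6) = u^2 + 7*u + 6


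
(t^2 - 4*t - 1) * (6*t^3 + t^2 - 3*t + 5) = 6*t^5 - 23*t^4 - 13*t^3 + 16*t^2 - 17*t - 5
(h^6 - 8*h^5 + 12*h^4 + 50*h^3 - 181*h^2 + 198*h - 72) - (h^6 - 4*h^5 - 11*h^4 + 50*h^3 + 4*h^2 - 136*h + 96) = -4*h^5 + 23*h^4 - 185*h^2 + 334*h - 168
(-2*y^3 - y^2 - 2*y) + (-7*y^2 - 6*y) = -2*y^3 - 8*y^2 - 8*y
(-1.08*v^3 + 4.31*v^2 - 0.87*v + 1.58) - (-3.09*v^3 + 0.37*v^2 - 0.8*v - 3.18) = 2.01*v^3 + 3.94*v^2 - 0.07*v + 4.76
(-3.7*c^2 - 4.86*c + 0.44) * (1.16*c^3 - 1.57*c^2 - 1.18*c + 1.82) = -4.292*c^5 + 0.1714*c^4 + 12.5066*c^3 - 1.69*c^2 - 9.3644*c + 0.8008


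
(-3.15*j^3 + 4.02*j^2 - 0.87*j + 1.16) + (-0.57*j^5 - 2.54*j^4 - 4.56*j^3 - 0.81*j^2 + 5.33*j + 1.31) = -0.57*j^5 - 2.54*j^4 - 7.71*j^3 + 3.21*j^2 + 4.46*j + 2.47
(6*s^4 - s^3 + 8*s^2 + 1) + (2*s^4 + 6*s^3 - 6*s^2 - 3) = 8*s^4 + 5*s^3 + 2*s^2 - 2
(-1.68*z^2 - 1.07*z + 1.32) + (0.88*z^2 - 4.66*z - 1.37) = -0.8*z^2 - 5.73*z - 0.05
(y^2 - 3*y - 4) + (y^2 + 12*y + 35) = 2*y^2 + 9*y + 31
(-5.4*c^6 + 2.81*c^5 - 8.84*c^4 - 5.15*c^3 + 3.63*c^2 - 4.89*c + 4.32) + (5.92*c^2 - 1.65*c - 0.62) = -5.4*c^6 + 2.81*c^5 - 8.84*c^4 - 5.15*c^3 + 9.55*c^2 - 6.54*c + 3.7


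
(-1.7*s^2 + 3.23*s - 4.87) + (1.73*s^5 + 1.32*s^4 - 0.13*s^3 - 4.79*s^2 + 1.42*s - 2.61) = 1.73*s^5 + 1.32*s^4 - 0.13*s^3 - 6.49*s^2 + 4.65*s - 7.48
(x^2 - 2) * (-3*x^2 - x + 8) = -3*x^4 - x^3 + 14*x^2 + 2*x - 16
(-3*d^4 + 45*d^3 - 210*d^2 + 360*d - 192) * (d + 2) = -3*d^5 + 39*d^4 - 120*d^3 - 60*d^2 + 528*d - 384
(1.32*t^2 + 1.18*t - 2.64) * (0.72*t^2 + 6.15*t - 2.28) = 0.9504*t^4 + 8.9676*t^3 + 2.3466*t^2 - 18.9264*t + 6.0192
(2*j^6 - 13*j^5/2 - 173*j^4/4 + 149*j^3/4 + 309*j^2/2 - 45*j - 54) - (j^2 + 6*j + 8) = 2*j^6 - 13*j^5/2 - 173*j^4/4 + 149*j^3/4 + 307*j^2/2 - 51*j - 62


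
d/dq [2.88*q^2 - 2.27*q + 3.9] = 5.76*q - 2.27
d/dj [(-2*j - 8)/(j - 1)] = 10/(j - 1)^2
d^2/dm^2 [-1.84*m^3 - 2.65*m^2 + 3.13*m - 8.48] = -11.04*m - 5.3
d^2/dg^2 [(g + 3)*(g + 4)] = 2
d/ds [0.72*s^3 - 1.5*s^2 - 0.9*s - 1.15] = 2.16*s^2 - 3.0*s - 0.9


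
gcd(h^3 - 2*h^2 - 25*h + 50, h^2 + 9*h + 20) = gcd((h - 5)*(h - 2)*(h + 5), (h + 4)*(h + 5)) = h + 5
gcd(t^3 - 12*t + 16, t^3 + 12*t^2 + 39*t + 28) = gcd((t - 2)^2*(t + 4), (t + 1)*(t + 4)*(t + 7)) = t + 4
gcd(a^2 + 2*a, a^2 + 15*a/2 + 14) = 1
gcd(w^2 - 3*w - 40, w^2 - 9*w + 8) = w - 8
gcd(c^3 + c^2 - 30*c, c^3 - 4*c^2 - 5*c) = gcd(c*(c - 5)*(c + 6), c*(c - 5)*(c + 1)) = c^2 - 5*c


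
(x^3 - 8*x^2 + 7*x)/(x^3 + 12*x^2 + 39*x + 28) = x*(x^2 - 8*x + 7)/(x^3 + 12*x^2 + 39*x + 28)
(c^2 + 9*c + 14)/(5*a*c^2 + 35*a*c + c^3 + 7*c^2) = (c + 2)/(c*(5*a + c))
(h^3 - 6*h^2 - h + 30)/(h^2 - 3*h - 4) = (-h^3 + 6*h^2 + h - 30)/(-h^2 + 3*h + 4)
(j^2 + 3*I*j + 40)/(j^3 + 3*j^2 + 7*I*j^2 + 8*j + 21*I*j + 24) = (j - 5*I)/(j^2 + j*(3 - I) - 3*I)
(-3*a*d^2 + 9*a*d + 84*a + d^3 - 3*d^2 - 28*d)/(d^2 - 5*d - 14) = (-3*a*d - 12*a + d^2 + 4*d)/(d + 2)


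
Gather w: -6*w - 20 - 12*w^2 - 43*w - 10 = -12*w^2 - 49*w - 30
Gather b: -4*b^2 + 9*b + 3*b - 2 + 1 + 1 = -4*b^2 + 12*b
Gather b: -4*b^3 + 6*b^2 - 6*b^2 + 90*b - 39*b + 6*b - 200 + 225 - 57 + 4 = -4*b^3 + 57*b - 28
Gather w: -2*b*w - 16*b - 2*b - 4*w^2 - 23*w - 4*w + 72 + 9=-18*b - 4*w^2 + w*(-2*b - 27) + 81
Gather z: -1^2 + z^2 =z^2 - 1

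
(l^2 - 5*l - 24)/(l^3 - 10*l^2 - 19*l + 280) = (l + 3)/(l^2 - 2*l - 35)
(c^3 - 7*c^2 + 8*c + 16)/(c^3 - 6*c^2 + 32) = (c + 1)/(c + 2)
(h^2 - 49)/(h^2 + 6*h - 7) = (h - 7)/(h - 1)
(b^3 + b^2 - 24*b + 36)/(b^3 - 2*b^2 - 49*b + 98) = (b^2 + 3*b - 18)/(b^2 - 49)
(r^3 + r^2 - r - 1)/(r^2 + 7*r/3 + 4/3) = 3*(r^2 - 1)/(3*r + 4)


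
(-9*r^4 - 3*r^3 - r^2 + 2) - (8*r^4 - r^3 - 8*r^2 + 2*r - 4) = -17*r^4 - 2*r^3 + 7*r^2 - 2*r + 6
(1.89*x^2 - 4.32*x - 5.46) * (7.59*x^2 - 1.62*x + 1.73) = 14.3451*x^4 - 35.8506*x^3 - 31.1733*x^2 + 1.3716*x - 9.4458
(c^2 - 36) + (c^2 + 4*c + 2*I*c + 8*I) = 2*c^2 + 4*c + 2*I*c - 36 + 8*I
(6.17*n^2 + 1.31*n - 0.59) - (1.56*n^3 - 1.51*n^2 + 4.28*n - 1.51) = -1.56*n^3 + 7.68*n^2 - 2.97*n + 0.92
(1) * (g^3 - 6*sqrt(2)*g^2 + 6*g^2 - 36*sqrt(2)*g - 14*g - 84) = g^3 - 6*sqrt(2)*g^2 + 6*g^2 - 36*sqrt(2)*g - 14*g - 84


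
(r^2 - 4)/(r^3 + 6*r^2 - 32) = (r + 2)/(r^2 + 8*r + 16)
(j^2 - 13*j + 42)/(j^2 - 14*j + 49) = (j - 6)/(j - 7)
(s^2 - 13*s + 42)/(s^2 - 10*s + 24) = (s - 7)/(s - 4)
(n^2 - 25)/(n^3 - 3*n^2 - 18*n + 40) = (n + 5)/(n^2 + 2*n - 8)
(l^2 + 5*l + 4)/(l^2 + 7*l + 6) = (l + 4)/(l + 6)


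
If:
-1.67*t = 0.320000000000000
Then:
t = -0.19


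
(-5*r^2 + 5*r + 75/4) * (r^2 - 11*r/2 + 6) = -5*r^4 + 65*r^3/2 - 155*r^2/4 - 585*r/8 + 225/2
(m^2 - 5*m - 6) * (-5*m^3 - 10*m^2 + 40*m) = -5*m^5 + 15*m^4 + 120*m^3 - 140*m^2 - 240*m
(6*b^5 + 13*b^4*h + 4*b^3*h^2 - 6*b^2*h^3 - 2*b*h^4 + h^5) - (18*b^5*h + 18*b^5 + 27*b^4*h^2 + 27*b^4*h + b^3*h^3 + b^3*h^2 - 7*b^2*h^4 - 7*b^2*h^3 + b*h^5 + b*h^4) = -18*b^5*h - 12*b^5 - 27*b^4*h^2 - 14*b^4*h - b^3*h^3 + 3*b^3*h^2 + 7*b^2*h^4 + b^2*h^3 - b*h^5 - 3*b*h^4 + h^5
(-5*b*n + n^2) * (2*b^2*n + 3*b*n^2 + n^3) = -10*b^3*n^2 - 13*b^2*n^3 - 2*b*n^4 + n^5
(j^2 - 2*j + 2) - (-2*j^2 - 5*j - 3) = 3*j^2 + 3*j + 5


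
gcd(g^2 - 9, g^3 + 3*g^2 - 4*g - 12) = g + 3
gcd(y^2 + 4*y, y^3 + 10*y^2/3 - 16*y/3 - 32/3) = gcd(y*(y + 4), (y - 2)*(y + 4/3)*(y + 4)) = y + 4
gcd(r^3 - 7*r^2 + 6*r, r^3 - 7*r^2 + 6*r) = r^3 - 7*r^2 + 6*r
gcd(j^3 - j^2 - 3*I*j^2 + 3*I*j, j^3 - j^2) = j^2 - j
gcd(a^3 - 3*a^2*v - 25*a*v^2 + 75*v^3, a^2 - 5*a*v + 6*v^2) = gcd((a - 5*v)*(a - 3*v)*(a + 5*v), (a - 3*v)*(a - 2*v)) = -a + 3*v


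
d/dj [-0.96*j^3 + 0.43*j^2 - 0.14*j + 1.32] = -2.88*j^2 + 0.86*j - 0.14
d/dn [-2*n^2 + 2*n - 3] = 2 - 4*n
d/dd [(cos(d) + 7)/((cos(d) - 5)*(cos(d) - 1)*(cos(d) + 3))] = 2*(cos(d)^3 + 9*cos(d)^2 - 21*cos(d) - 53)*sin(d)/((cos(d) - 5)^2*(cos(d) - 1)^2*(cos(d) + 3)^2)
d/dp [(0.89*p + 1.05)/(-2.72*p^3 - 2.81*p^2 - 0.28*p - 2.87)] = (4.8416*p^3 + 11.0689*p^2 + 5.901*p - 2.2603)/(7.3984*p^6 + 15.2864*p^5 + 9.4193*p^4 + 17.1864*p^3 + 16.2078*p^2 + 1.6072*p + 8.2369)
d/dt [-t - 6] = -1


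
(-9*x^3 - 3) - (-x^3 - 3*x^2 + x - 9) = -8*x^3 + 3*x^2 - x + 6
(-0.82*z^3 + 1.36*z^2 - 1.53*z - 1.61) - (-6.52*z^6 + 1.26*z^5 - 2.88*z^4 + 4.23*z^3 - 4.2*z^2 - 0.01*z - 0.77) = 6.52*z^6 - 1.26*z^5 + 2.88*z^4 - 5.05*z^3 + 5.56*z^2 - 1.52*z - 0.84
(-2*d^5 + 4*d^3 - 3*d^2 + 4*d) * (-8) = 16*d^5 - 32*d^3 + 24*d^2 - 32*d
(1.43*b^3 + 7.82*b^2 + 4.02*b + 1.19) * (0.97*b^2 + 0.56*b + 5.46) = 1.3871*b^5 + 8.3862*b^4 + 16.0864*b^3 + 46.1027*b^2 + 22.6156*b + 6.4974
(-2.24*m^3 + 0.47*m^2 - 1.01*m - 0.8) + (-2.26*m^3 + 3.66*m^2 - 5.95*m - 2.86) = -4.5*m^3 + 4.13*m^2 - 6.96*m - 3.66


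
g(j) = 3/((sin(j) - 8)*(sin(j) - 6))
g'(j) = -3*cos(j)/((sin(j) - 8)*(sin(j) - 6)^2) - 3*cos(j)/((sin(j) - 8)^2*(sin(j) - 6)) = 6*(7 - sin(j))*cos(j)/((sin(j) - 8)^2*(sin(j) - 6)^2)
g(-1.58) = 0.05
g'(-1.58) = -0.00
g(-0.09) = 0.06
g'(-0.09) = 0.02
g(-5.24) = 0.08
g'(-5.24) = 0.01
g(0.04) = 0.06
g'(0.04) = 0.02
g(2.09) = 0.08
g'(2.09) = -0.01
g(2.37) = 0.08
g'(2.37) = -0.02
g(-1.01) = 0.05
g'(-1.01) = 0.01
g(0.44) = 0.07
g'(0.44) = 0.02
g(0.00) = 0.06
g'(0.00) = 0.02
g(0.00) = 0.06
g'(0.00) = 0.02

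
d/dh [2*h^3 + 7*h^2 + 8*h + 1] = 6*h^2 + 14*h + 8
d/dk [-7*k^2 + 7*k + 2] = 7 - 14*k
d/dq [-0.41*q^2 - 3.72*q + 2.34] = -0.82*q - 3.72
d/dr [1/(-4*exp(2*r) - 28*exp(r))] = (2*exp(r) + 7)*exp(-r)/(4*(exp(r) + 7)^2)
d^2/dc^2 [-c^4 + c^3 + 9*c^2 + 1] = -12*c^2 + 6*c + 18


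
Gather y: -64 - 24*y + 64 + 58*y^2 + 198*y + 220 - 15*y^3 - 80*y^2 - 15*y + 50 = -15*y^3 - 22*y^2 + 159*y + 270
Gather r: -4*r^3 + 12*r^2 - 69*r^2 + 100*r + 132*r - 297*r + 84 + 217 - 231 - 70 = -4*r^3 - 57*r^2 - 65*r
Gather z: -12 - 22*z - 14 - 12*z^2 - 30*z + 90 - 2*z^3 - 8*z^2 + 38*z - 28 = -2*z^3 - 20*z^2 - 14*z + 36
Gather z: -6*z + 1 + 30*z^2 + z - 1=30*z^2 - 5*z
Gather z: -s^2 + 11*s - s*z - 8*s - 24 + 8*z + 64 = -s^2 + 3*s + z*(8 - s) + 40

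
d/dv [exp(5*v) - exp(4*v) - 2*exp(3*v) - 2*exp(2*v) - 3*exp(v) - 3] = (5*exp(4*v) - 4*exp(3*v) - 6*exp(2*v) - 4*exp(v) - 3)*exp(v)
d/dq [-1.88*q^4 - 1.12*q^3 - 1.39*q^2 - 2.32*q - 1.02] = -7.52*q^3 - 3.36*q^2 - 2.78*q - 2.32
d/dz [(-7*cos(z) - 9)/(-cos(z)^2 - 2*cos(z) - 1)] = (7*cos(z) + 11)*sin(z)/(cos(z) + 1)^3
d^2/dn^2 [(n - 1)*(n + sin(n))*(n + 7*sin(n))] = -8*n^2*sin(n) + 8*n*sin(n) + 32*n*cos(n) + 14*n*cos(2*n) + 6*n - 16*sqrt(2)*cos(n + pi/4) - 14*sqrt(2)*cos(2*n + pi/4) - 2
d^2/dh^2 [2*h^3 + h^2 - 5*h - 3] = 12*h + 2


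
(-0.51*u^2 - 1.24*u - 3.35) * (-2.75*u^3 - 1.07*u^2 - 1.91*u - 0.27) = 1.4025*u^5 + 3.9557*u^4 + 11.5134*u^3 + 6.0906*u^2 + 6.7333*u + 0.9045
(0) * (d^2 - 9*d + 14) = 0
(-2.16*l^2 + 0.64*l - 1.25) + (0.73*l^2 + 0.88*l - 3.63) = -1.43*l^2 + 1.52*l - 4.88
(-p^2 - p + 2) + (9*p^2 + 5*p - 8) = 8*p^2 + 4*p - 6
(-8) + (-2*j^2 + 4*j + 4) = -2*j^2 + 4*j - 4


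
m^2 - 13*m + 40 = (m - 8)*(m - 5)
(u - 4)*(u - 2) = u^2 - 6*u + 8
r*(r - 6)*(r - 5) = r^3 - 11*r^2 + 30*r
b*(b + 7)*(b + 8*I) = b^3 + 7*b^2 + 8*I*b^2 + 56*I*b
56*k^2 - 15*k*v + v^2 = (-8*k + v)*(-7*k + v)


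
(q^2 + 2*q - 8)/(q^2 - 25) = (q^2 + 2*q - 8)/(q^2 - 25)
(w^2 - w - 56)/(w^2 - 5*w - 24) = (w + 7)/(w + 3)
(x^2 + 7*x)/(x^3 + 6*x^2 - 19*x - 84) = x/(x^2 - x - 12)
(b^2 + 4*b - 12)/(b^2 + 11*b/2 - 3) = 2*(b - 2)/(2*b - 1)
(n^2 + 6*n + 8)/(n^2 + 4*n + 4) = (n + 4)/(n + 2)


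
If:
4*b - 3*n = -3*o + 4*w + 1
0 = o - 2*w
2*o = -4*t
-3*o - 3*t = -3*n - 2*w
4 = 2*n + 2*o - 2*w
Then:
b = -1/8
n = 1/2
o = 3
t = -3/2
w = 3/2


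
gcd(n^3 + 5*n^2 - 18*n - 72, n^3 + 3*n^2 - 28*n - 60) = n + 6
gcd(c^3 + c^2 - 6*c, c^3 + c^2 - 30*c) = c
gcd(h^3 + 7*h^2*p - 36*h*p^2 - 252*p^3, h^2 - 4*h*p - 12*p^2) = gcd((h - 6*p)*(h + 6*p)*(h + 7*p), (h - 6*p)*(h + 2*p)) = -h + 6*p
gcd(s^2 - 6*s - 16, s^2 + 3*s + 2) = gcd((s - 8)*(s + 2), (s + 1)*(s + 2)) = s + 2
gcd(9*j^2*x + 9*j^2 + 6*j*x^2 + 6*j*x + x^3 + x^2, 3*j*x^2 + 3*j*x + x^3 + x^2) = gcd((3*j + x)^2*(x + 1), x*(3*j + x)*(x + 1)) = 3*j*x + 3*j + x^2 + x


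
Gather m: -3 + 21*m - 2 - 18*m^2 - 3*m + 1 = -18*m^2 + 18*m - 4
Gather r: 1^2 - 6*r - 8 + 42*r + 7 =36*r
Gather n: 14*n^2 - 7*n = 14*n^2 - 7*n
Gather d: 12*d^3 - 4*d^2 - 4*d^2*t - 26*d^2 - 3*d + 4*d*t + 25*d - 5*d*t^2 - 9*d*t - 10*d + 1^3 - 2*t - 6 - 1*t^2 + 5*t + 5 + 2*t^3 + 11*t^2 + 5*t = 12*d^3 + d^2*(-4*t - 30) + d*(-5*t^2 - 5*t + 12) + 2*t^3 + 10*t^2 + 8*t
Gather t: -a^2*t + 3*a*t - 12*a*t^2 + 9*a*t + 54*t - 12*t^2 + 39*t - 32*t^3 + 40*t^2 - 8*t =-32*t^3 + t^2*(28 - 12*a) + t*(-a^2 + 12*a + 85)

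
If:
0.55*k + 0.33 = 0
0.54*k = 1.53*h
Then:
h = -0.21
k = -0.60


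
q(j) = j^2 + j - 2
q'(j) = 2*j + 1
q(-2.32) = 1.06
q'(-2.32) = -3.64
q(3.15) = 11.07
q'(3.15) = 7.30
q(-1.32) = -1.58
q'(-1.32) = -1.64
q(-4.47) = 13.51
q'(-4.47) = -7.94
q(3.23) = 11.66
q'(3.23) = 7.46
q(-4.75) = 15.81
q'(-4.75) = -8.50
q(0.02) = -1.98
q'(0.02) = 1.04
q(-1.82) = -0.51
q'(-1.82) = -2.64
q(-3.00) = 4.00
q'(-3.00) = -5.00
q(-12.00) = 130.00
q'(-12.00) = -23.00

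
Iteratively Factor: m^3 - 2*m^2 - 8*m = (m)*(m^2 - 2*m - 8) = m*(m + 2)*(m - 4)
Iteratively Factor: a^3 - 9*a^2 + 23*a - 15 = (a - 5)*(a^2 - 4*a + 3) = (a - 5)*(a - 1)*(a - 3)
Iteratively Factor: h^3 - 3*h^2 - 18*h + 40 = (h - 5)*(h^2 + 2*h - 8) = (h - 5)*(h - 2)*(h + 4)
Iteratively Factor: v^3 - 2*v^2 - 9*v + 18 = (v + 3)*(v^2 - 5*v + 6) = (v - 2)*(v + 3)*(v - 3)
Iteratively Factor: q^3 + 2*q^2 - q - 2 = (q + 2)*(q^2 - 1) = (q - 1)*(q + 2)*(q + 1)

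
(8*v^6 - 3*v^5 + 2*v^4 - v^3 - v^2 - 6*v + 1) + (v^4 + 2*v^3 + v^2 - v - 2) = 8*v^6 - 3*v^5 + 3*v^4 + v^3 - 7*v - 1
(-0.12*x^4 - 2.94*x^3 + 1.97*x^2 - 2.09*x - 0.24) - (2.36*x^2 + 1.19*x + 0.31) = -0.12*x^4 - 2.94*x^3 - 0.39*x^2 - 3.28*x - 0.55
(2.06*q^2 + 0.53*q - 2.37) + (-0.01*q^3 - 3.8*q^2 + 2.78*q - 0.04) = -0.01*q^3 - 1.74*q^2 + 3.31*q - 2.41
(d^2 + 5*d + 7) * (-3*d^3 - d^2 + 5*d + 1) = -3*d^5 - 16*d^4 - 21*d^3 + 19*d^2 + 40*d + 7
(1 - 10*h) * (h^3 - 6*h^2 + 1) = -10*h^4 + 61*h^3 - 6*h^2 - 10*h + 1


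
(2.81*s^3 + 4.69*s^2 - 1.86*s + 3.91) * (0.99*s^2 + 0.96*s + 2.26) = 2.7819*s^5 + 7.3407*s^4 + 9.0116*s^3 + 12.6847*s^2 - 0.45*s + 8.8366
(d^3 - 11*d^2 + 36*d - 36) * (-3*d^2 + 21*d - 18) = -3*d^5 + 54*d^4 - 357*d^3 + 1062*d^2 - 1404*d + 648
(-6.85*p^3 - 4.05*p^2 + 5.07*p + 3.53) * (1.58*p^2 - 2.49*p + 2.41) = -10.823*p^5 + 10.6575*p^4 + 1.5866*p^3 - 16.8074*p^2 + 3.429*p + 8.5073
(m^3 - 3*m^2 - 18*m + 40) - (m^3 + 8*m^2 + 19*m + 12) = -11*m^2 - 37*m + 28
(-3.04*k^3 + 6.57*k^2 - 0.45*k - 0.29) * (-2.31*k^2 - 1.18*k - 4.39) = 7.0224*k^5 - 11.5895*k^4 + 6.6325*k^3 - 27.6414*k^2 + 2.3177*k + 1.2731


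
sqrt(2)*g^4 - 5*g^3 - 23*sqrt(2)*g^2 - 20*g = g*(g - 5*sqrt(2))*(g + 2*sqrt(2))*(sqrt(2)*g + 1)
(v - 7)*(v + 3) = v^2 - 4*v - 21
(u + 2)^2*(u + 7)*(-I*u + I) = -I*u^4 - 10*I*u^3 - 21*I*u^2 + 4*I*u + 28*I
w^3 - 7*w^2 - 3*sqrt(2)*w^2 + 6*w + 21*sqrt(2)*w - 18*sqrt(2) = (w - 6)*(w - 1)*(w - 3*sqrt(2))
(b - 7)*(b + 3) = b^2 - 4*b - 21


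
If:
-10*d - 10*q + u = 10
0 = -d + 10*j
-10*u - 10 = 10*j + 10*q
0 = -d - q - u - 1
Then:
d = 0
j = 0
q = -1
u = 0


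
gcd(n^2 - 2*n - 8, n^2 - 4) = n + 2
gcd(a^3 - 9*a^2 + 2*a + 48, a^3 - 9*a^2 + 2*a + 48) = a^3 - 9*a^2 + 2*a + 48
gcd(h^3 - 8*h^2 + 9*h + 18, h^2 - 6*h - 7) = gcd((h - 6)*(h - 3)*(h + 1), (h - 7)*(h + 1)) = h + 1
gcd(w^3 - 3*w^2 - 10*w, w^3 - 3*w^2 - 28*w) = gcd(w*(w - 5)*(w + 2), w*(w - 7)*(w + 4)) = w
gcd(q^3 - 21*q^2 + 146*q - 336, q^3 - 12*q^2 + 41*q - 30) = q - 6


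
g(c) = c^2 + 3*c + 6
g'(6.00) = 15.00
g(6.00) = 60.00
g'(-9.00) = -15.00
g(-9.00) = 60.00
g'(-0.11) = 2.78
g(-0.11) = 5.68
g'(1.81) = 6.62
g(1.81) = 14.71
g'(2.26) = 7.52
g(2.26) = 17.89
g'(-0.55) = 1.90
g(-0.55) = 4.65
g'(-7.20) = -11.40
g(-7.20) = 36.24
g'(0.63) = 4.26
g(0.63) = 8.29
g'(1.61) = 6.22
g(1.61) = 13.42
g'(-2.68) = -2.36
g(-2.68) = 5.14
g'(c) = 2*c + 3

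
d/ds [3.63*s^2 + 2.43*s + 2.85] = 7.26*s + 2.43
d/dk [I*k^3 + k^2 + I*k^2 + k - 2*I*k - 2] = 3*I*k^2 + 2*k*(1 + I) + 1 - 2*I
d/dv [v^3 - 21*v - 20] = 3*v^2 - 21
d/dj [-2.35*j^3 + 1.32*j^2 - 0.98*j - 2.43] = -7.05*j^2 + 2.64*j - 0.98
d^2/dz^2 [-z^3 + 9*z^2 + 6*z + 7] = 18 - 6*z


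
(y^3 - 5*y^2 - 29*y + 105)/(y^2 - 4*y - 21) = (y^2 + 2*y - 15)/(y + 3)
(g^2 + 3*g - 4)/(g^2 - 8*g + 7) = (g + 4)/(g - 7)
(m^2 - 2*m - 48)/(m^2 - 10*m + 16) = (m + 6)/(m - 2)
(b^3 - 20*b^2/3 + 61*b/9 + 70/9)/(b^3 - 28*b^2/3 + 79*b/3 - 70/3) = (b + 2/3)/(b - 2)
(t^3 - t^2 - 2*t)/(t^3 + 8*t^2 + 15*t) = (t^2 - t - 2)/(t^2 + 8*t + 15)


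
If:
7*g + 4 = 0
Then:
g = -4/7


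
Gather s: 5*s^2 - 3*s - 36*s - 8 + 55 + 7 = 5*s^2 - 39*s + 54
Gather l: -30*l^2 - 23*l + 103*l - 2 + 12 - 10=-30*l^2 + 80*l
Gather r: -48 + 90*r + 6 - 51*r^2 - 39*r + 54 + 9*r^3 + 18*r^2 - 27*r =9*r^3 - 33*r^2 + 24*r + 12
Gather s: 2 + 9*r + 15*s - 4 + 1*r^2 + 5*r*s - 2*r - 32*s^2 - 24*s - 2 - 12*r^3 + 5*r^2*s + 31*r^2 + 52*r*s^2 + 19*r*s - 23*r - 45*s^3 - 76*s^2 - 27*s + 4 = -12*r^3 + 32*r^2 - 16*r - 45*s^3 + s^2*(52*r - 108) + s*(5*r^2 + 24*r - 36)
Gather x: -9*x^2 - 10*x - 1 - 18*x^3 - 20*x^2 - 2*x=-18*x^3 - 29*x^2 - 12*x - 1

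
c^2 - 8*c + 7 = (c - 7)*(c - 1)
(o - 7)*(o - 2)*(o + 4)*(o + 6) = o^4 + o^3 - 52*o^2 - 76*o + 336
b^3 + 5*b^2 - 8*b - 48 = (b - 3)*(b + 4)^2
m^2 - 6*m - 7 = (m - 7)*(m + 1)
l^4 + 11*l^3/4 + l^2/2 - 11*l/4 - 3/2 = (l - 1)*(l + 3/4)*(l + 1)*(l + 2)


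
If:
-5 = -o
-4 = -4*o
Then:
No Solution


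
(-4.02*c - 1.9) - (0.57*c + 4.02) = -4.59*c - 5.92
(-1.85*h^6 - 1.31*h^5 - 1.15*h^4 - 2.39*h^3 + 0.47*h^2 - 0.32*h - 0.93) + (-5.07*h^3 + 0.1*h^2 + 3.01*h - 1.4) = -1.85*h^6 - 1.31*h^5 - 1.15*h^4 - 7.46*h^3 + 0.57*h^2 + 2.69*h - 2.33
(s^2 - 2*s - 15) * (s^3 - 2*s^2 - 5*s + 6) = s^5 - 4*s^4 - 16*s^3 + 46*s^2 + 63*s - 90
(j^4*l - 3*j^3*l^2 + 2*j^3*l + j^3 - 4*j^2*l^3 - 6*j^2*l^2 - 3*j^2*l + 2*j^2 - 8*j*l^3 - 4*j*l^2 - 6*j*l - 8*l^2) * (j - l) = j^5*l - 4*j^4*l^2 + 2*j^4*l + j^4 - j^3*l^3 - 8*j^3*l^2 - 4*j^3*l + 2*j^3 + 4*j^2*l^4 - 2*j^2*l^3 - j^2*l^2 - 8*j^2*l + 8*j*l^4 + 4*j*l^3 - 2*j*l^2 + 8*l^3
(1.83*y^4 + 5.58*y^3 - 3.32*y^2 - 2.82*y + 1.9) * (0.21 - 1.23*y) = -2.2509*y^5 - 6.4791*y^4 + 5.2554*y^3 + 2.7714*y^2 - 2.9292*y + 0.399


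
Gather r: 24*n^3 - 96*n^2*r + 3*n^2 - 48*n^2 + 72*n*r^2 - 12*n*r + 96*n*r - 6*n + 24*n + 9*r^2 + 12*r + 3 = 24*n^3 - 45*n^2 + 18*n + r^2*(72*n + 9) + r*(-96*n^2 + 84*n + 12) + 3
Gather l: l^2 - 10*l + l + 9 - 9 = l^2 - 9*l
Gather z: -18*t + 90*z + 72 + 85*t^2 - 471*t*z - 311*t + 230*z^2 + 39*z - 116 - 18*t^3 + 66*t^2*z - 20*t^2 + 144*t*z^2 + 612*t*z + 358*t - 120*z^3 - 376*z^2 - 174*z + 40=-18*t^3 + 65*t^2 + 29*t - 120*z^3 + z^2*(144*t - 146) + z*(66*t^2 + 141*t - 45) - 4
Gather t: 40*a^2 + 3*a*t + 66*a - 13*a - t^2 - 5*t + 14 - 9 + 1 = 40*a^2 + 53*a - t^2 + t*(3*a - 5) + 6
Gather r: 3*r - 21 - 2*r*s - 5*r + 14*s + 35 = r*(-2*s - 2) + 14*s + 14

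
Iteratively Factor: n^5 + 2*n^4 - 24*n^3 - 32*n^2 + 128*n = (n + 4)*(n^4 - 2*n^3 - 16*n^2 + 32*n) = (n + 4)^2*(n^3 - 6*n^2 + 8*n) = (n - 2)*(n + 4)^2*(n^2 - 4*n) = (n - 4)*(n - 2)*(n + 4)^2*(n)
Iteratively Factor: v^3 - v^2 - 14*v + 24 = (v - 2)*(v^2 + v - 12) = (v - 2)*(v + 4)*(v - 3)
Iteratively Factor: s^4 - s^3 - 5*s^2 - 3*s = (s - 3)*(s^3 + 2*s^2 + s) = (s - 3)*(s + 1)*(s^2 + s) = s*(s - 3)*(s + 1)*(s + 1)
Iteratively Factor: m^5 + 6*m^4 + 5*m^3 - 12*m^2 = (m)*(m^4 + 6*m^3 + 5*m^2 - 12*m) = m*(m + 4)*(m^3 + 2*m^2 - 3*m) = m^2*(m + 4)*(m^2 + 2*m - 3) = m^2*(m - 1)*(m + 4)*(m + 3)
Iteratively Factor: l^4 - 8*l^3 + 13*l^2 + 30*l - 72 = (l - 4)*(l^3 - 4*l^2 - 3*l + 18) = (l - 4)*(l + 2)*(l^2 - 6*l + 9) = (l - 4)*(l - 3)*(l + 2)*(l - 3)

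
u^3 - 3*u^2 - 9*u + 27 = (u - 3)^2*(u + 3)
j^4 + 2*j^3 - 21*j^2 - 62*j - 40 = (j - 5)*(j + 1)*(j + 2)*(j + 4)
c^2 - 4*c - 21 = (c - 7)*(c + 3)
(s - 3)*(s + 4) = s^2 + s - 12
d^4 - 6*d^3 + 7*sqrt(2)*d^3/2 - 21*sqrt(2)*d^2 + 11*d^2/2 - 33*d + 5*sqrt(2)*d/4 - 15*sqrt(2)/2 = (d - 6)*(d + sqrt(2)/2)^2*(d + 5*sqrt(2)/2)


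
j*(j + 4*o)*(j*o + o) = j^3*o + 4*j^2*o^2 + j^2*o + 4*j*o^2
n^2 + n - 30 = (n - 5)*(n + 6)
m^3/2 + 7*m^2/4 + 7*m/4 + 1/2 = (m/2 + 1)*(m + 1/2)*(m + 1)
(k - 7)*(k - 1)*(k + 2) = k^3 - 6*k^2 - 9*k + 14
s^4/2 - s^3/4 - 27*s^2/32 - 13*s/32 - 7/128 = (s/2 + 1/4)*(s - 7/4)*(s + 1/4)*(s + 1/2)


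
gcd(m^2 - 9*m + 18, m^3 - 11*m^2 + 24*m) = m - 3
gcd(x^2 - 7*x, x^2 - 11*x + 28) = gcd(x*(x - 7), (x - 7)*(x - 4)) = x - 7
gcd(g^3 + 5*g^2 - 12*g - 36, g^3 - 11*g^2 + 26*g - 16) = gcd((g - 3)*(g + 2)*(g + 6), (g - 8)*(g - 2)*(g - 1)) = 1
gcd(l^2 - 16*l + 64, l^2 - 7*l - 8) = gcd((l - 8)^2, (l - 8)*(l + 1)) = l - 8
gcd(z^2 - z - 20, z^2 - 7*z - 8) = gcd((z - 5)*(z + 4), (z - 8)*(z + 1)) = 1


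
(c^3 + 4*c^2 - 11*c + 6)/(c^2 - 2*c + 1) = c + 6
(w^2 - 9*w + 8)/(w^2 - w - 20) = (-w^2 + 9*w - 8)/(-w^2 + w + 20)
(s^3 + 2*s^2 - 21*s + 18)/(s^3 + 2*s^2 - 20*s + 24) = (s^2 - 4*s + 3)/(s^2 - 4*s + 4)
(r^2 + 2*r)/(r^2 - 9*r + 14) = r*(r + 2)/(r^2 - 9*r + 14)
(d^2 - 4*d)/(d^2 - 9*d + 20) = d/(d - 5)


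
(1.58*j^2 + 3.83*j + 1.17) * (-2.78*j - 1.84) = -4.3924*j^3 - 13.5546*j^2 - 10.2998*j - 2.1528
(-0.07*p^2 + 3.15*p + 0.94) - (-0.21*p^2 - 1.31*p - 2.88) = 0.14*p^2 + 4.46*p + 3.82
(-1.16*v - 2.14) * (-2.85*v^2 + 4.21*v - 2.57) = 3.306*v^3 + 1.2154*v^2 - 6.0282*v + 5.4998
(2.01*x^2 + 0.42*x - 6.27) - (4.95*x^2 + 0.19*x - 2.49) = -2.94*x^2 + 0.23*x - 3.78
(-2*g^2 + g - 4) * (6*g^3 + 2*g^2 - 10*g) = -12*g^5 + 2*g^4 - 2*g^3 - 18*g^2 + 40*g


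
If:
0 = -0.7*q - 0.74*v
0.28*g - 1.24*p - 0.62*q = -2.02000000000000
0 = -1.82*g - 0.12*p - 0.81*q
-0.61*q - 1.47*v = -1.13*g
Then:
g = -0.26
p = 1.39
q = 0.37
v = -0.35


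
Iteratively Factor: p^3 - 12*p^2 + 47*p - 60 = (p - 4)*(p^2 - 8*p + 15) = (p - 4)*(p - 3)*(p - 5)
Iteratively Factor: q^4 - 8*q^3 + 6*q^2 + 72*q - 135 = (q - 5)*(q^3 - 3*q^2 - 9*q + 27) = (q - 5)*(q + 3)*(q^2 - 6*q + 9) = (q - 5)*(q - 3)*(q + 3)*(q - 3)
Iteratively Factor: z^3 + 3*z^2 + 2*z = (z + 2)*(z^2 + z) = (z + 1)*(z + 2)*(z)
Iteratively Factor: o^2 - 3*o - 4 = (o + 1)*(o - 4)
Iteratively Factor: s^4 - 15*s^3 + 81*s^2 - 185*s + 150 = (s - 5)*(s^3 - 10*s^2 + 31*s - 30) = (s - 5)*(s - 3)*(s^2 - 7*s + 10) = (s - 5)*(s - 3)*(s - 2)*(s - 5)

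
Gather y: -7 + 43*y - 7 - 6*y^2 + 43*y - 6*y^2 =-12*y^2 + 86*y - 14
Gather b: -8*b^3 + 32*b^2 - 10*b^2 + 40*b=-8*b^3 + 22*b^2 + 40*b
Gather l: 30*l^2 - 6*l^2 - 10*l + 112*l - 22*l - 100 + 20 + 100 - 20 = 24*l^2 + 80*l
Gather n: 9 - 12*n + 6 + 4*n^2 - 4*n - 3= 4*n^2 - 16*n + 12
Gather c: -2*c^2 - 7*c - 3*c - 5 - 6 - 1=-2*c^2 - 10*c - 12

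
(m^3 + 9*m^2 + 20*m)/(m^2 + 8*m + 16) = m*(m + 5)/(m + 4)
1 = 1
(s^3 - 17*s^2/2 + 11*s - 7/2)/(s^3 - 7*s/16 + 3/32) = 16*(s^2 - 8*s + 7)/(16*s^2 + 8*s - 3)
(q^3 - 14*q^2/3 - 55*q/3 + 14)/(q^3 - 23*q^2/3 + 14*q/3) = (q + 3)/q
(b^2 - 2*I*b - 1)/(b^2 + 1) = (b - I)/(b + I)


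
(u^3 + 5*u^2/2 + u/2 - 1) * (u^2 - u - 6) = u^5 + 3*u^4/2 - 8*u^3 - 33*u^2/2 - 2*u + 6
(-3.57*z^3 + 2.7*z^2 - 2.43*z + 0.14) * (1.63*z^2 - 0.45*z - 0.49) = -5.8191*z^5 + 6.0075*z^4 - 3.4266*z^3 - 0.00129999999999986*z^2 + 1.1277*z - 0.0686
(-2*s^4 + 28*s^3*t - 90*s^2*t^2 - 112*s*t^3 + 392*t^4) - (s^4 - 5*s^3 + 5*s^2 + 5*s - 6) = -3*s^4 + 28*s^3*t + 5*s^3 - 90*s^2*t^2 - 5*s^2 - 112*s*t^3 - 5*s + 392*t^4 + 6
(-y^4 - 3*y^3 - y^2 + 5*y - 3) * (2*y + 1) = -2*y^5 - 7*y^4 - 5*y^3 + 9*y^2 - y - 3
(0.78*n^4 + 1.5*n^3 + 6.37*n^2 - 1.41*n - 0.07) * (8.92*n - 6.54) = 6.9576*n^5 + 8.2788*n^4 + 47.0104*n^3 - 54.237*n^2 + 8.597*n + 0.4578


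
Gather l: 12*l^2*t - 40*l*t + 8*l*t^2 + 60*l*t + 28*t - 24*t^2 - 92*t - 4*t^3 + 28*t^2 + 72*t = 12*l^2*t + l*(8*t^2 + 20*t) - 4*t^3 + 4*t^2 + 8*t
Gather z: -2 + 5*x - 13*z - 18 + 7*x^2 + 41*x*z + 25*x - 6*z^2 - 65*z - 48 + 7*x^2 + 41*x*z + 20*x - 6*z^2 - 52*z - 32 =14*x^2 + 50*x - 12*z^2 + z*(82*x - 130) - 100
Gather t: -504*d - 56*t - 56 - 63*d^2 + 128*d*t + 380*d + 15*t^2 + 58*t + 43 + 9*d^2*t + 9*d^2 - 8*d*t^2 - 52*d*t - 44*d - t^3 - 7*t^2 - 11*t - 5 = -54*d^2 - 168*d - t^3 + t^2*(8 - 8*d) + t*(9*d^2 + 76*d - 9) - 18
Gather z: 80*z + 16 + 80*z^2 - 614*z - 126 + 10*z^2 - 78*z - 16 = 90*z^2 - 612*z - 126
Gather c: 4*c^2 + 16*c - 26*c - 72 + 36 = 4*c^2 - 10*c - 36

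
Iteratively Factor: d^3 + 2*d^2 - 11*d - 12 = (d + 4)*(d^2 - 2*d - 3) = (d - 3)*(d + 4)*(d + 1)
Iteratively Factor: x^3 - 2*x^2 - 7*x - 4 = (x - 4)*(x^2 + 2*x + 1) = (x - 4)*(x + 1)*(x + 1)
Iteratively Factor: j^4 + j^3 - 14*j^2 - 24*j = (j - 4)*(j^3 + 5*j^2 + 6*j) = j*(j - 4)*(j^2 + 5*j + 6) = j*(j - 4)*(j + 3)*(j + 2)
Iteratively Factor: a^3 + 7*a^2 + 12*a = (a + 4)*(a^2 + 3*a) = (a + 3)*(a + 4)*(a)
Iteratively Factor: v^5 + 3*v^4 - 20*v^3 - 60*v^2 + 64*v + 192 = (v + 3)*(v^4 - 20*v^2 + 64) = (v - 2)*(v + 3)*(v^3 + 2*v^2 - 16*v - 32) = (v - 2)*(v + 2)*(v + 3)*(v^2 - 16) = (v - 2)*(v + 2)*(v + 3)*(v + 4)*(v - 4)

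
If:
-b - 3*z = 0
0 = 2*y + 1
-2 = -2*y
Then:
No Solution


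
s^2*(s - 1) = s^3 - s^2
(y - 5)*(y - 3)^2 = y^3 - 11*y^2 + 39*y - 45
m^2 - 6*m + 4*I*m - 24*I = (m - 6)*(m + 4*I)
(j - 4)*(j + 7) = j^2 + 3*j - 28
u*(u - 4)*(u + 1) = u^3 - 3*u^2 - 4*u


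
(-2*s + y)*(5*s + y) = -10*s^2 + 3*s*y + y^2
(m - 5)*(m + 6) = m^2 + m - 30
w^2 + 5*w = w*(w + 5)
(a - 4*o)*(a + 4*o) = a^2 - 16*o^2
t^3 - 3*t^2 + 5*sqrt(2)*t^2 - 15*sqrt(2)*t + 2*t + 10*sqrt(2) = (t - 2)*(t - 1)*(t + 5*sqrt(2))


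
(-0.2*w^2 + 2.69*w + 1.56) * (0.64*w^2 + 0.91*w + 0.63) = -0.128*w^4 + 1.5396*w^3 + 3.3203*w^2 + 3.1143*w + 0.9828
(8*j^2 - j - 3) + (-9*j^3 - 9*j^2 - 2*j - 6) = -9*j^3 - j^2 - 3*j - 9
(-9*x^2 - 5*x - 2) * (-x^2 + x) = 9*x^4 - 4*x^3 - 3*x^2 - 2*x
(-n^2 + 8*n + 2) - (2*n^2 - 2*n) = -3*n^2 + 10*n + 2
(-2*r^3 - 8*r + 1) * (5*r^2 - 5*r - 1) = -10*r^5 + 10*r^4 - 38*r^3 + 45*r^2 + 3*r - 1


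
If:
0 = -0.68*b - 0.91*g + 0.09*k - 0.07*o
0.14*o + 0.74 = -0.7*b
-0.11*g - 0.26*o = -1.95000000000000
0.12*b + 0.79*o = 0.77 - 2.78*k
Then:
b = -2.46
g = 1.14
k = -1.61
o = 7.02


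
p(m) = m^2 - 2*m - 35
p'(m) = 2*m - 2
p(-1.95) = -27.30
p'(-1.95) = -5.90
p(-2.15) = -26.08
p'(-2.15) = -6.30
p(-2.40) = -24.44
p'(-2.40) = -6.80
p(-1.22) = -31.07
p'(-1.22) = -4.44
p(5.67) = -14.19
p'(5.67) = 9.34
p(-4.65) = -4.08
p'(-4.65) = -11.30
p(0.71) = -35.92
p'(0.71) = -0.58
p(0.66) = -35.88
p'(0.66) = -0.68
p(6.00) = -11.00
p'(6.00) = 10.00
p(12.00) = 85.00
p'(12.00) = 22.00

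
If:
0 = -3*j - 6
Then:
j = -2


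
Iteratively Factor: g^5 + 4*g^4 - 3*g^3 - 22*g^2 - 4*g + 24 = (g + 3)*(g^4 + g^3 - 6*g^2 - 4*g + 8) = (g - 2)*(g + 3)*(g^3 + 3*g^2 - 4) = (g - 2)*(g + 2)*(g + 3)*(g^2 + g - 2) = (g - 2)*(g - 1)*(g + 2)*(g + 3)*(g + 2)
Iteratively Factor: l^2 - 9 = (l + 3)*(l - 3)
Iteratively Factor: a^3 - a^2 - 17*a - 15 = (a + 1)*(a^2 - 2*a - 15) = (a + 1)*(a + 3)*(a - 5)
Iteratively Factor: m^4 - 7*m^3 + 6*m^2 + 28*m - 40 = (m - 5)*(m^3 - 2*m^2 - 4*m + 8) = (m - 5)*(m + 2)*(m^2 - 4*m + 4) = (m - 5)*(m - 2)*(m + 2)*(m - 2)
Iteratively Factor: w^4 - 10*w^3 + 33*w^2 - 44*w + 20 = (w - 5)*(w^3 - 5*w^2 + 8*w - 4) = (w - 5)*(w - 2)*(w^2 - 3*w + 2) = (w - 5)*(w - 2)*(w - 1)*(w - 2)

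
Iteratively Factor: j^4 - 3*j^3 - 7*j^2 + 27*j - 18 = (j - 3)*(j^3 - 7*j + 6) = (j - 3)*(j + 3)*(j^2 - 3*j + 2) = (j - 3)*(j - 2)*(j + 3)*(j - 1)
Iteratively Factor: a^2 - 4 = (a + 2)*(a - 2)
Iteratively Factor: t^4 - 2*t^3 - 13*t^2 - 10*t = (t + 2)*(t^3 - 4*t^2 - 5*t) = t*(t + 2)*(t^2 - 4*t - 5) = t*(t + 1)*(t + 2)*(t - 5)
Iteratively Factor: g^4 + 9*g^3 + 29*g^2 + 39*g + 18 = (g + 1)*(g^3 + 8*g^2 + 21*g + 18) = (g + 1)*(g + 2)*(g^2 + 6*g + 9) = (g + 1)*(g + 2)*(g + 3)*(g + 3)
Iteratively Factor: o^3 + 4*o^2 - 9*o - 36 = (o + 3)*(o^2 + o - 12) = (o + 3)*(o + 4)*(o - 3)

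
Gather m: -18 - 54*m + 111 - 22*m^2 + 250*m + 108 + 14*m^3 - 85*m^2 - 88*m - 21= 14*m^3 - 107*m^2 + 108*m + 180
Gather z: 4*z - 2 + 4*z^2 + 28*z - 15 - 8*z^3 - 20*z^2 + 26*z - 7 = -8*z^3 - 16*z^2 + 58*z - 24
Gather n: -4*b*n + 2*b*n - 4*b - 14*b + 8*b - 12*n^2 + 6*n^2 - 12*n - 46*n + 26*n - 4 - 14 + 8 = -10*b - 6*n^2 + n*(-2*b - 32) - 10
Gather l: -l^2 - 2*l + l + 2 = -l^2 - l + 2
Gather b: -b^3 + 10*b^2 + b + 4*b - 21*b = -b^3 + 10*b^2 - 16*b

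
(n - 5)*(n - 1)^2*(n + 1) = n^4 - 6*n^3 + 4*n^2 + 6*n - 5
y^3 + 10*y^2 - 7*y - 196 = (y - 4)*(y + 7)^2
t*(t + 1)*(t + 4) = t^3 + 5*t^2 + 4*t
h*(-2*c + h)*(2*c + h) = -4*c^2*h + h^3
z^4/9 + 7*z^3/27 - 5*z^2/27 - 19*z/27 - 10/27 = (z/3 + 1/3)^2*(z - 5/3)*(z + 2)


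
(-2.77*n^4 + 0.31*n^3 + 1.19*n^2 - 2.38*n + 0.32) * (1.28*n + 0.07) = -3.5456*n^5 + 0.2029*n^4 + 1.5449*n^3 - 2.9631*n^2 + 0.243*n + 0.0224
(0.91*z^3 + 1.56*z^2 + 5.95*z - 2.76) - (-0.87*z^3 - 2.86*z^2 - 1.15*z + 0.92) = 1.78*z^3 + 4.42*z^2 + 7.1*z - 3.68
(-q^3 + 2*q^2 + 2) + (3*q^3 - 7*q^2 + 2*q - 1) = 2*q^3 - 5*q^2 + 2*q + 1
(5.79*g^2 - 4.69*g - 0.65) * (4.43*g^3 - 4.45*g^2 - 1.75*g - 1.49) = 25.6497*g^5 - 46.5422*g^4 + 7.8585*g^3 + 2.4729*g^2 + 8.1256*g + 0.9685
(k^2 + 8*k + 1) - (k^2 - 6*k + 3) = 14*k - 2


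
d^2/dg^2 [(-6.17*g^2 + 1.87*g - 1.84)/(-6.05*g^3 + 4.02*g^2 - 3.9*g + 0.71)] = (451.67485*g^6 - 410.680050000001*g^5 + 207.57792*g^4 - 123.693026*g^3 + 236.846112*g^2 - 93.638676*g + 41.333878)/(221.445125*g^9 - 441.42615*g^8 + 721.56051*g^7 - 712.039533*g^6 + 568.74564*g^5 - 318.368952*g^4 + 135.256695*g^3 - 38.476746*g^2 + 5.89797*g - 0.357911)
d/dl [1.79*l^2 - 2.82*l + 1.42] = 3.58*l - 2.82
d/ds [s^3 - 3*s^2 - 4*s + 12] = 3*s^2 - 6*s - 4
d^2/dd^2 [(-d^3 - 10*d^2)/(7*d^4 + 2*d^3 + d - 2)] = 2*(-49*d^9 - 1470*d^8 - 420*d^7 + 9*d^6 + 258*d^5 - 1644*d^4 - 281*d^3 + 6*d^2 - 12*d - 40)/(343*d^12 + 294*d^11 + 84*d^10 + 155*d^9 - 210*d^8 - 156*d^7 - 3*d^6 - 78*d^5 + 60*d^4 + 25*d^3 - 6*d^2 + 12*d - 8)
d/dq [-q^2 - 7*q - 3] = -2*q - 7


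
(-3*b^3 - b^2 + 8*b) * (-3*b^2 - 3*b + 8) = 9*b^5 + 12*b^4 - 45*b^3 - 32*b^2 + 64*b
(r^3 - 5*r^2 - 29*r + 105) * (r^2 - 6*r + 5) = r^5 - 11*r^4 + 6*r^3 + 254*r^2 - 775*r + 525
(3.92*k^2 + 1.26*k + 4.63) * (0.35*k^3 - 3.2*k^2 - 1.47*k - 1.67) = 1.372*k^5 - 12.103*k^4 - 8.1739*k^3 - 23.2146*k^2 - 8.9103*k - 7.7321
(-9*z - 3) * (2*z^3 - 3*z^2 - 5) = -18*z^4 + 21*z^3 + 9*z^2 + 45*z + 15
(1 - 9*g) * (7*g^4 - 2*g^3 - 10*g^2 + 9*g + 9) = -63*g^5 + 25*g^4 + 88*g^3 - 91*g^2 - 72*g + 9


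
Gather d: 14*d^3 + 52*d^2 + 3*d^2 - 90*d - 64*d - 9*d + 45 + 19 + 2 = 14*d^3 + 55*d^2 - 163*d + 66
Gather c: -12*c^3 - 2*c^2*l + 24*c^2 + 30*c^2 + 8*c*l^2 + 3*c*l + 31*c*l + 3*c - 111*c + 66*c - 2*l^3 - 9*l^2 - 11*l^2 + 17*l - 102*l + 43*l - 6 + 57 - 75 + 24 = -12*c^3 + c^2*(54 - 2*l) + c*(8*l^2 + 34*l - 42) - 2*l^3 - 20*l^2 - 42*l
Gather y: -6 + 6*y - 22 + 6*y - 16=12*y - 44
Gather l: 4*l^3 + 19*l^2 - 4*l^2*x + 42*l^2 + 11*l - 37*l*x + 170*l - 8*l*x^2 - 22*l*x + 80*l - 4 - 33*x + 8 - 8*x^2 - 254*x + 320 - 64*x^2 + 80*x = 4*l^3 + l^2*(61 - 4*x) + l*(-8*x^2 - 59*x + 261) - 72*x^2 - 207*x + 324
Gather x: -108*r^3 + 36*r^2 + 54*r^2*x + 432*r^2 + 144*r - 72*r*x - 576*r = -108*r^3 + 468*r^2 - 432*r + x*(54*r^2 - 72*r)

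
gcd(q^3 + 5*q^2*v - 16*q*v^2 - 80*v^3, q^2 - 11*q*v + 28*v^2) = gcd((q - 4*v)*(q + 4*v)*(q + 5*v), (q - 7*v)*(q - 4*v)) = q - 4*v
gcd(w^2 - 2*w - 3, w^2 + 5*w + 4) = w + 1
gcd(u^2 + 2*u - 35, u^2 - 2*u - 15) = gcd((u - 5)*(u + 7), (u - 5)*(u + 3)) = u - 5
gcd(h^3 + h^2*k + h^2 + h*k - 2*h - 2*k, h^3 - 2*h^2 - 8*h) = h + 2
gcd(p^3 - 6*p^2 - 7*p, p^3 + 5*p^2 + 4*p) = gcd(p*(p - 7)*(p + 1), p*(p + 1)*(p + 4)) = p^2 + p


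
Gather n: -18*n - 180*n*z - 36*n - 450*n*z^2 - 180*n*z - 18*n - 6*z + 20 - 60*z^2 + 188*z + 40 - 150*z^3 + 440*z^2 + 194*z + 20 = n*(-450*z^2 - 360*z - 72) - 150*z^3 + 380*z^2 + 376*z + 80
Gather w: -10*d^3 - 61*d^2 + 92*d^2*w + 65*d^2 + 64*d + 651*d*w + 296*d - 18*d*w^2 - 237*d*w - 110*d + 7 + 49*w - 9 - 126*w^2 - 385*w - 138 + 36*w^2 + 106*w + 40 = -10*d^3 + 4*d^2 + 250*d + w^2*(-18*d - 90) + w*(92*d^2 + 414*d - 230) - 100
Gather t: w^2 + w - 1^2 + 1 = w^2 + w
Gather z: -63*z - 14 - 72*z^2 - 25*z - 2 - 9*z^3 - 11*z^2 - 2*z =-9*z^3 - 83*z^2 - 90*z - 16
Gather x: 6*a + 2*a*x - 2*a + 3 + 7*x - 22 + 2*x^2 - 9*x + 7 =4*a + 2*x^2 + x*(2*a - 2) - 12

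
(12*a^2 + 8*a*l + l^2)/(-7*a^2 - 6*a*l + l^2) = (-12*a^2 - 8*a*l - l^2)/(7*a^2 + 6*a*l - l^2)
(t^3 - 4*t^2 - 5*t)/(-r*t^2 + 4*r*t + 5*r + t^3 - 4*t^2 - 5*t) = -t/(r - t)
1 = 1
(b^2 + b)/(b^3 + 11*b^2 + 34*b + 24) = b/(b^2 + 10*b + 24)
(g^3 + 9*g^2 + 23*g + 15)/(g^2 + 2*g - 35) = (g^3 + 9*g^2 + 23*g + 15)/(g^2 + 2*g - 35)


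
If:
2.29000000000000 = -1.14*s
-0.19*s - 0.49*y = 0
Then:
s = -2.01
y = 0.78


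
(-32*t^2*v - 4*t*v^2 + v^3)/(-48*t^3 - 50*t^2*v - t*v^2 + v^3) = v*(4*t + v)/(6*t^2 + 7*t*v + v^2)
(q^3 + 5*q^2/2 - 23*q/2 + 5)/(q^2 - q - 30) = (q^2 - 5*q/2 + 1)/(q - 6)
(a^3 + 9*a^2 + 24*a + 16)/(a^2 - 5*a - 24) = (a^3 + 9*a^2 + 24*a + 16)/(a^2 - 5*a - 24)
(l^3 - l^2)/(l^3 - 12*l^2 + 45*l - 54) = l^2*(l - 1)/(l^3 - 12*l^2 + 45*l - 54)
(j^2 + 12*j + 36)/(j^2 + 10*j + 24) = (j + 6)/(j + 4)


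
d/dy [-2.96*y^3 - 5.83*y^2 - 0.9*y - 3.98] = -8.88*y^2 - 11.66*y - 0.9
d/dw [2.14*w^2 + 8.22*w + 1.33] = 4.28*w + 8.22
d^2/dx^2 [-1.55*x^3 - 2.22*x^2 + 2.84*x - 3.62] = -9.3*x - 4.44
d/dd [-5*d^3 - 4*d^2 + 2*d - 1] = -15*d^2 - 8*d + 2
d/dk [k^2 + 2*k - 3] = 2*k + 2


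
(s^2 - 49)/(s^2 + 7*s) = (s - 7)/s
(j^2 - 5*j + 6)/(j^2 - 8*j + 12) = (j - 3)/(j - 6)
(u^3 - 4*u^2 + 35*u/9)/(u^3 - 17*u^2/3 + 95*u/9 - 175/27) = 3*u/(3*u - 5)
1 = 1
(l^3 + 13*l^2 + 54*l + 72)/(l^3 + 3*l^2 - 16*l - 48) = (l + 6)/(l - 4)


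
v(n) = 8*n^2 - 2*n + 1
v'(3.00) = 46.00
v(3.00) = 67.00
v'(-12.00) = -194.00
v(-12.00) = 1177.00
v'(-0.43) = -8.88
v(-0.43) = 3.34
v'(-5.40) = -88.40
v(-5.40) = 245.08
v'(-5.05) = -82.80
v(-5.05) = 215.12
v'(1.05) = 14.80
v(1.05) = 7.72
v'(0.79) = 10.64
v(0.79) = 4.41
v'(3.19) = 49.04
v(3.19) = 76.03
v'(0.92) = 12.72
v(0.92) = 5.93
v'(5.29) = 82.64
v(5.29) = 214.29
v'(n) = 16*n - 2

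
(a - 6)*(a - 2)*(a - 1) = a^3 - 9*a^2 + 20*a - 12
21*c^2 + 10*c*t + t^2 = (3*c + t)*(7*c + t)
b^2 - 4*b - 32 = (b - 8)*(b + 4)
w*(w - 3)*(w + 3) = w^3 - 9*w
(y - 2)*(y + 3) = y^2 + y - 6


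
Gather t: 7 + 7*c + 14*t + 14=7*c + 14*t + 21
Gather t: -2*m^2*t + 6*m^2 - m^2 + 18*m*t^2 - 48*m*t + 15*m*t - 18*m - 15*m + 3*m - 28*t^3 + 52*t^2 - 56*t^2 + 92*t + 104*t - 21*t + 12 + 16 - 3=5*m^2 - 30*m - 28*t^3 + t^2*(18*m - 4) + t*(-2*m^2 - 33*m + 175) + 25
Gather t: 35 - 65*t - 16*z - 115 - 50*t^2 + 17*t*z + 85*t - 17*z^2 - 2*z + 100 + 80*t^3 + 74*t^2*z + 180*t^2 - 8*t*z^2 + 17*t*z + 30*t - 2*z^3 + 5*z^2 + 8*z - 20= 80*t^3 + t^2*(74*z + 130) + t*(-8*z^2 + 34*z + 50) - 2*z^3 - 12*z^2 - 10*z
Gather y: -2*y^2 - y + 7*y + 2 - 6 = -2*y^2 + 6*y - 4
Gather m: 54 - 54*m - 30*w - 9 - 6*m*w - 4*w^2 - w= m*(-6*w - 54) - 4*w^2 - 31*w + 45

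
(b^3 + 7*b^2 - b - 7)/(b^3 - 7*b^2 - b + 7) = (b + 7)/(b - 7)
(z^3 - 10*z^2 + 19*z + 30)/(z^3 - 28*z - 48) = (z^2 - 4*z - 5)/(z^2 + 6*z + 8)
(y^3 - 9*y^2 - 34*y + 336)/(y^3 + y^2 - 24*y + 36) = (y^2 - 15*y + 56)/(y^2 - 5*y + 6)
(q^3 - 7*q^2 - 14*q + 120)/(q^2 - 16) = (q^2 - 11*q + 30)/(q - 4)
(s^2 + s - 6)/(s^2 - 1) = (s^2 + s - 6)/(s^2 - 1)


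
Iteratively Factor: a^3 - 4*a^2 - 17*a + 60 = (a - 3)*(a^2 - a - 20) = (a - 3)*(a + 4)*(a - 5)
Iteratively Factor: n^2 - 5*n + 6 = (n - 2)*(n - 3)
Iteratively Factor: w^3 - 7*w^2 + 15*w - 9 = (w - 3)*(w^2 - 4*w + 3) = (w - 3)*(w - 1)*(w - 3)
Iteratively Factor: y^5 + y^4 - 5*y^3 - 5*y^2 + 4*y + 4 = (y - 2)*(y^4 + 3*y^3 + y^2 - 3*y - 2) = (y - 2)*(y + 2)*(y^3 + y^2 - y - 1) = (y - 2)*(y - 1)*(y + 2)*(y^2 + 2*y + 1) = (y - 2)*(y - 1)*(y + 1)*(y + 2)*(y + 1)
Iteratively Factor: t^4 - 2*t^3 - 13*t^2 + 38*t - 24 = (t - 2)*(t^3 - 13*t + 12) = (t - 2)*(t - 1)*(t^2 + t - 12) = (t - 2)*(t - 1)*(t + 4)*(t - 3)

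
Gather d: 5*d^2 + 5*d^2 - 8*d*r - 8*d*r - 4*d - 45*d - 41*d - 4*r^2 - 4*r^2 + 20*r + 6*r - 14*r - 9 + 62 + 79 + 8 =10*d^2 + d*(-16*r - 90) - 8*r^2 + 12*r + 140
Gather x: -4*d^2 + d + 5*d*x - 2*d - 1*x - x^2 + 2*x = -4*d^2 - d - x^2 + x*(5*d + 1)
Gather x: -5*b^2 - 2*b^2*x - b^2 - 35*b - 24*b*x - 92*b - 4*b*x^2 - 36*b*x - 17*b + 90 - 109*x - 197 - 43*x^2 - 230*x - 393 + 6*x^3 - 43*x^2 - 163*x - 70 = -6*b^2 - 144*b + 6*x^3 + x^2*(-4*b - 86) + x*(-2*b^2 - 60*b - 502) - 570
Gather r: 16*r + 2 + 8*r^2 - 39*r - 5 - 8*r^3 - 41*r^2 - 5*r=-8*r^3 - 33*r^2 - 28*r - 3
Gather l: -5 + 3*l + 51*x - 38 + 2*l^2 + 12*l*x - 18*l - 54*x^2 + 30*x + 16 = 2*l^2 + l*(12*x - 15) - 54*x^2 + 81*x - 27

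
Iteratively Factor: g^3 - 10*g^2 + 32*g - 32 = (g - 4)*(g^2 - 6*g + 8) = (g - 4)^2*(g - 2)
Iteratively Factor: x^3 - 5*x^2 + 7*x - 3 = (x - 3)*(x^2 - 2*x + 1) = (x - 3)*(x - 1)*(x - 1)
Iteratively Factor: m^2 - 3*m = (m)*(m - 3)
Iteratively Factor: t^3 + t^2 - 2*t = (t)*(t^2 + t - 2) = t*(t + 2)*(t - 1)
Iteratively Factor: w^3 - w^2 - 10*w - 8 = (w + 2)*(w^2 - 3*w - 4) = (w + 1)*(w + 2)*(w - 4)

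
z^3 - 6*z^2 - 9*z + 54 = (z - 6)*(z - 3)*(z + 3)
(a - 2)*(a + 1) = a^2 - a - 2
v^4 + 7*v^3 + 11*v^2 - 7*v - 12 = (v - 1)*(v + 1)*(v + 3)*(v + 4)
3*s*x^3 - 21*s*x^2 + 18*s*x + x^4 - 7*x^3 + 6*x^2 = x*(3*s + x)*(x - 6)*(x - 1)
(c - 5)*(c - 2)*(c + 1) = c^3 - 6*c^2 + 3*c + 10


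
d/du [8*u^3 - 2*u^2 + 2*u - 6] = 24*u^2 - 4*u + 2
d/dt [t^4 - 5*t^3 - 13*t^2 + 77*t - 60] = 4*t^3 - 15*t^2 - 26*t + 77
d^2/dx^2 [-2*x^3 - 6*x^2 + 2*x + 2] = -12*x - 12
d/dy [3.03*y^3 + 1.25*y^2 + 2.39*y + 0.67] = 9.09*y^2 + 2.5*y + 2.39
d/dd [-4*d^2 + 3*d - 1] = 3 - 8*d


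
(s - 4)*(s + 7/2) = s^2 - s/2 - 14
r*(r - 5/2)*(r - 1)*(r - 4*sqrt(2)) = r^4 - 4*sqrt(2)*r^3 - 7*r^3/2 + 5*r^2/2 + 14*sqrt(2)*r^2 - 10*sqrt(2)*r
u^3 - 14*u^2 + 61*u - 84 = (u - 7)*(u - 4)*(u - 3)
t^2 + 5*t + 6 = (t + 2)*(t + 3)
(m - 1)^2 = m^2 - 2*m + 1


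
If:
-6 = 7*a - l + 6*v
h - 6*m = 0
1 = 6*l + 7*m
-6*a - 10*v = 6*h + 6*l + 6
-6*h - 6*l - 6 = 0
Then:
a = -805/493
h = -42/29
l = 13/29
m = -7/29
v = 483/493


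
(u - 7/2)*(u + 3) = u^2 - u/2 - 21/2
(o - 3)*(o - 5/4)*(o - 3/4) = o^3 - 5*o^2 + 111*o/16 - 45/16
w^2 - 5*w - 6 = (w - 6)*(w + 1)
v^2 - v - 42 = (v - 7)*(v + 6)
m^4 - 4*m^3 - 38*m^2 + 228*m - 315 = (m - 5)*(m - 3)^2*(m + 7)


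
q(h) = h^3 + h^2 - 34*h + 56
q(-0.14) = 60.78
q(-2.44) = 130.39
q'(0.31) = -33.09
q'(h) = 3*h^2 + 2*h - 34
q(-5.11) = 122.42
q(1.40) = 13.10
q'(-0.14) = -34.22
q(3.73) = -5.01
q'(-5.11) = 34.12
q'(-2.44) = -21.02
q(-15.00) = -2584.00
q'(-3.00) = -13.00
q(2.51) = -7.23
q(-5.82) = 90.62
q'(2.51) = -10.08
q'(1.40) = -25.32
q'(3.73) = 15.20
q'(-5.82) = 55.98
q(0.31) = 45.59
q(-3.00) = 140.00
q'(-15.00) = 611.00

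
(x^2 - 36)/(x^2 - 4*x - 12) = (x + 6)/(x + 2)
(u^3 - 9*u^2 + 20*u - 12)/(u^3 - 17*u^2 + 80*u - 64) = (u^2 - 8*u + 12)/(u^2 - 16*u + 64)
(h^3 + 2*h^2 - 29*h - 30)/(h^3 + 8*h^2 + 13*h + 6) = (h - 5)/(h + 1)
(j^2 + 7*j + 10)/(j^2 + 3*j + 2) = (j + 5)/(j + 1)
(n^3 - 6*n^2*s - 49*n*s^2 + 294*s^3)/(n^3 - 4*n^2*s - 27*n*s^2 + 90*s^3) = (-n^2 + 49*s^2)/(-n^2 - 2*n*s + 15*s^2)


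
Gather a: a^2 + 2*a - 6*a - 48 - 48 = a^2 - 4*a - 96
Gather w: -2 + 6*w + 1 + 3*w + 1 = 9*w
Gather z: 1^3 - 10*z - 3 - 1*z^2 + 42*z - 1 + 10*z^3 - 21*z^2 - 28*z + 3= 10*z^3 - 22*z^2 + 4*z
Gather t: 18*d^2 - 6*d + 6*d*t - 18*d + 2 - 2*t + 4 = 18*d^2 - 24*d + t*(6*d - 2) + 6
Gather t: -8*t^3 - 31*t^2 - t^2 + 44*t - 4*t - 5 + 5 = -8*t^3 - 32*t^2 + 40*t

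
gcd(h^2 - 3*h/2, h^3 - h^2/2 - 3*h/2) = h^2 - 3*h/2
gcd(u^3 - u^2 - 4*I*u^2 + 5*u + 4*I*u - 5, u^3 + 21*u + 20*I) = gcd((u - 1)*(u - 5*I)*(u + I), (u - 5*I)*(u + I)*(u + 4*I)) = u^2 - 4*I*u + 5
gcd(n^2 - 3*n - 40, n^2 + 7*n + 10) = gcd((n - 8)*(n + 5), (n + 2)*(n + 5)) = n + 5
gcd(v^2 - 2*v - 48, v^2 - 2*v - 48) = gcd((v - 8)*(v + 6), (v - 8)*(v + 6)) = v^2 - 2*v - 48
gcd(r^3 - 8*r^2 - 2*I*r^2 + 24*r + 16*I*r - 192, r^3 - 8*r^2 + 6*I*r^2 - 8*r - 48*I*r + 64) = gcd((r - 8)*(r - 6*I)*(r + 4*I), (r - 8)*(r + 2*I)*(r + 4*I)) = r^2 + r*(-8 + 4*I) - 32*I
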